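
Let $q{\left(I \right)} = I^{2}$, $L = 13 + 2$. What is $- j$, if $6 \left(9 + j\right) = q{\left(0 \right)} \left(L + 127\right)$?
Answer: $9$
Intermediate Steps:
$L = 15$
$j = -9$ ($j = -9 + \frac{0^{2} \left(15 + 127\right)}{6} = -9 + \frac{0 \cdot 142}{6} = -9 + \frac{1}{6} \cdot 0 = -9 + 0 = -9$)
$- j = \left(-1\right) \left(-9\right) = 9$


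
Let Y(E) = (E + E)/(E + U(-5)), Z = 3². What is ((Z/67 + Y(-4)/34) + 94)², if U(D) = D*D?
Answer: 5068491271561/572118561 ≈ 8859.2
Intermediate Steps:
U(D) = D²
Z = 9
Y(E) = 2*E/(25 + E) (Y(E) = (E + E)/(E + (-5)²) = (2*E)/(E + 25) = (2*E)/(25 + E) = 2*E/(25 + E))
((Z/67 + Y(-4)/34) + 94)² = ((9/67 + (2*(-4)/(25 - 4))/34) + 94)² = ((9*(1/67) + (2*(-4)/21)*(1/34)) + 94)² = ((9/67 + (2*(-4)*(1/21))*(1/34)) + 94)² = ((9/67 - 8/21*1/34) + 94)² = ((9/67 - 4/357) + 94)² = (2945/23919 + 94)² = (2251331/23919)² = 5068491271561/572118561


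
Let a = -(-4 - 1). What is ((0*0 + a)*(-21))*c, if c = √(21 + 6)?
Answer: -315*√3 ≈ -545.60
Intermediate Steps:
a = 5 (a = -1*(-5) = 5)
c = 3*√3 (c = √27 = 3*√3 ≈ 5.1962)
((0*0 + a)*(-21))*c = ((0*0 + 5)*(-21))*(3*√3) = ((0 + 5)*(-21))*(3*√3) = (5*(-21))*(3*√3) = -315*√3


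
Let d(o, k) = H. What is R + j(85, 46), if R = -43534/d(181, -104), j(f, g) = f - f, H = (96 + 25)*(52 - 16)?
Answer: -21767/2178 ≈ -9.9940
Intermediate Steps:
H = 4356 (H = 121*36 = 4356)
d(o, k) = 4356
j(f, g) = 0
R = -21767/2178 (R = -43534/4356 = -43534*1/4356 = -21767/2178 ≈ -9.9940)
R + j(85, 46) = -21767/2178 + 0 = -21767/2178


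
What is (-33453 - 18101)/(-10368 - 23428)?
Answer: 25777/16898 ≈ 1.5254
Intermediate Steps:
(-33453 - 18101)/(-10368 - 23428) = -51554/(-33796) = -51554*(-1/33796) = 25777/16898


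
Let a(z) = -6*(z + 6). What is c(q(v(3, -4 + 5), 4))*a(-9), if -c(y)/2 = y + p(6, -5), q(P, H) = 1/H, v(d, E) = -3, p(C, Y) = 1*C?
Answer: -225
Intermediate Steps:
p(C, Y) = C
a(z) = -36 - 6*z (a(z) = -6*(6 + z) = -36 - 6*z)
c(y) = -12 - 2*y (c(y) = -2*(y + 6) = -2*(6 + y) = -12 - 2*y)
c(q(v(3, -4 + 5), 4))*a(-9) = (-12 - 2/4)*(-36 - 6*(-9)) = (-12 - 2*¼)*(-36 + 54) = (-12 - ½)*18 = -25/2*18 = -225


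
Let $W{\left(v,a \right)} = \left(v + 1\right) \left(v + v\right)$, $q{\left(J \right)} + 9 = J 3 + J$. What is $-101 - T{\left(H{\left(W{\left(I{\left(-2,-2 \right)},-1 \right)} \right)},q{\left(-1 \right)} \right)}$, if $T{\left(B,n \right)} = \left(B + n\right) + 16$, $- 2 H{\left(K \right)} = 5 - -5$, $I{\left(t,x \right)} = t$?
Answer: $-99$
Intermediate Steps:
$q{\left(J \right)} = -9 + 4 J$ ($q{\left(J \right)} = -9 + \left(J 3 + J\right) = -9 + \left(3 J + J\right) = -9 + 4 J$)
$W{\left(v,a \right)} = 2 v \left(1 + v\right)$ ($W{\left(v,a \right)} = \left(1 + v\right) 2 v = 2 v \left(1 + v\right)$)
$H{\left(K \right)} = -5$ ($H{\left(K \right)} = - \frac{5 - -5}{2} = - \frac{5 + 5}{2} = \left(- \frac{1}{2}\right) 10 = -5$)
$T{\left(B,n \right)} = 16 + B + n$
$-101 - T{\left(H{\left(W{\left(I{\left(-2,-2 \right)},-1 \right)} \right)},q{\left(-1 \right)} \right)} = -101 - \left(16 - 5 + \left(-9 + 4 \left(-1\right)\right)\right) = -101 - \left(16 - 5 - 13\right) = -101 - -2 = -101 + 2 = -99$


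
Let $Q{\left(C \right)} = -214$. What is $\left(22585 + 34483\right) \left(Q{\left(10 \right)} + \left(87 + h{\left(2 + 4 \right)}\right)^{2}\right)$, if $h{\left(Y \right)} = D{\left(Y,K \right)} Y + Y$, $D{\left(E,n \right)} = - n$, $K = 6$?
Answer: $173201380$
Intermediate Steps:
$h{\left(Y \right)} = - 5 Y$ ($h{\left(Y \right)} = \left(-1\right) 6 Y + Y = - 6 Y + Y = - 5 Y$)
$\left(22585 + 34483\right) \left(Q{\left(10 \right)} + \left(87 + h{\left(2 + 4 \right)}\right)^{2}\right) = \left(22585 + 34483\right) \left(-214 + \left(87 - 5 \left(2 + 4\right)\right)^{2}\right) = 57068 \left(-214 + \left(87 - 30\right)^{2}\right) = 57068 \left(-214 + 57^{2}\right) = 57068 \left(-214 + 3249\right) = 57068 \cdot 3035 = 173201380$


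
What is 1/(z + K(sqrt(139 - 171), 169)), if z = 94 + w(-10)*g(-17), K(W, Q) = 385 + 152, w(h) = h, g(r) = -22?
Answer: 1/851 ≈ 0.0011751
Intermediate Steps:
K(W, Q) = 537
z = 314 (z = 94 - 10*(-22) = 94 + 220 = 314)
1/(z + K(sqrt(139 - 171), 169)) = 1/(314 + 537) = 1/851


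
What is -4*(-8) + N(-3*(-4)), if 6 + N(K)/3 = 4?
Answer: 26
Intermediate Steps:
N(K) = -6 (N(K) = -18 + 3*4 = -18 + 12 = -6)
-4*(-8) + N(-3*(-4)) = -4*(-8) - 6 = 32 - 6 = 26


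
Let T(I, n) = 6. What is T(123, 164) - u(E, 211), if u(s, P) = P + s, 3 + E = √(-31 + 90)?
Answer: -202 - √59 ≈ -209.68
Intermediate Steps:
E = -3 + √59 (E = -3 + √(-31 + 90) = -3 + √59 ≈ 4.6811)
T(123, 164) - u(E, 211) = 6 - (211 + (-3 + √59)) = 6 - (208 + √59) = 6 + (-208 - √59) = -202 - √59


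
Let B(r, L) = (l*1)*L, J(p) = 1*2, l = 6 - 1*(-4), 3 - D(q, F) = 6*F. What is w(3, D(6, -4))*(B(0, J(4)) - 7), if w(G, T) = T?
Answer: 351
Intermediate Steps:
D(q, F) = 3 - 6*F
l = 10 (l = 6 + 4 = 10)
J(p) = 2
B(r, L) = 10*L (B(r, L) = (10*1)*L = 10*L)
w(3, D(6, -4))*(B(0, J(4)) - 7) = (3 - 6*(-4))*(10*2 - 7) = (3 + 24)*(20 - 7) = 27*13 = 351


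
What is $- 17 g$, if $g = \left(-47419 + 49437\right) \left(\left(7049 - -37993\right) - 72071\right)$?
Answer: $927256874$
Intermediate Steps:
$g = -54544522$ ($g = 2018 \left(\left(7049 + 37993\right) - 72071\right) = 2018 \left(45042 - 72071\right) = 2018 \left(-27029\right) = -54544522$)
$- 17 g = \left(-17\right) \left(-54544522\right) = 927256874$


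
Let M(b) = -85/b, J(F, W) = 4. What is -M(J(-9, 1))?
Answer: 85/4 ≈ 21.250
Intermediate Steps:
-M(J(-9, 1)) = -(-85)/4 = -1*(-85/4) = 85/4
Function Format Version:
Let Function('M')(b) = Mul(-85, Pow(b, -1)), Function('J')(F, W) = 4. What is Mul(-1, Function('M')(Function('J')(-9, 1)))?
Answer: Rational(85, 4) ≈ 21.250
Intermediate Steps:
Mul(-1, Function('M')(Function('J')(-9, 1))) = Mul(-1, Mul(-85, Pow(4, -1))) = Mul(-1, Mul(-85, Rational(1, 4))) = Mul(-1, Rational(-85, 4)) = Rational(85, 4)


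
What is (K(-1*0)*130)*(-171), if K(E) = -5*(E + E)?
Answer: 0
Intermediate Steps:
K(E) = -10*E
(K(-1*0)*130)*(-171) = (-(-10)*0*130)*(-171) = (-10*0*130)*(-171) = (0*130)*(-171) = 0*(-171) = 0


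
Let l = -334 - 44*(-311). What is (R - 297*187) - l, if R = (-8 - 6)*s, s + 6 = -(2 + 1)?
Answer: -68763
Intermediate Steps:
s = -9 (s = -6 - (2 + 1) = -6 - 1*3 = -6 - 3 = -9)
l = 13350 (l = -334 + 13684 = 13350)
R = 126 (R = (-8 - 6)*(-9) = -14*(-9) = 126)
(R - 297*187) - l = (126 - 297*187) - 1*13350 = (126 - 55539) - 13350 = -55413 - 13350 = -68763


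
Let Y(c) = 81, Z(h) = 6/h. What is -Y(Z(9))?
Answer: -81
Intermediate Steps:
-Y(Z(9)) = -1*81 = -81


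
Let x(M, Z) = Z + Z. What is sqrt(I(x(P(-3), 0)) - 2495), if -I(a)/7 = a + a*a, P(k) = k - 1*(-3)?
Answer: I*sqrt(2495) ≈ 49.95*I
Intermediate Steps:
P(k) = 3 + k (P(k) = k + 3 = 3 + k)
x(M, Z) = 2*Z
I(a) = -7*a - 7*a**2 (I(a) = -7*(a + a*a) = -7*(a + a**2) = -7*a - 7*a**2)
sqrt(I(x(P(-3), 0)) - 2495) = sqrt(-7*2*0*(1 + 2*0) - 2495) = sqrt(-7*0*(1 + 0) - 2495) = sqrt(-7*0*1 - 2495) = sqrt(0 - 2495) = sqrt(-2495) = I*sqrt(2495)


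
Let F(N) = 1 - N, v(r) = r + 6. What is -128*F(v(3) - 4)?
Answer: 512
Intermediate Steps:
v(r) = 6 + r
-128*F(v(3) - 4) = -128*(1 - ((6 + 3) - 4)) = -128*(1 - (9 - 4)) = -128*(1 - 1*5) = -128*(1 - 5) = -128*(-4) = 512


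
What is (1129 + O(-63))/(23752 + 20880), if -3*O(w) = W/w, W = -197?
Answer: 26648/1054431 ≈ 0.025272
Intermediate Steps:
O(w) = 197/(3*w) (O(w) = -(-197)/(3*w) = 197/(3*w))
(1129 + O(-63))/(23752 + 20880) = (1129 + (197/3)/(-63))/(23752 + 20880) = (1129 + (197/3)*(-1/63))/44632 = (1129 - 197/189)*(1/44632) = (213184/189)*(1/44632) = 26648/1054431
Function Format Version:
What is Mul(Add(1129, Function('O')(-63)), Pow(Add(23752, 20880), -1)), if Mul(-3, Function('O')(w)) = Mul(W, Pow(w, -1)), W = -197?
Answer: Rational(26648, 1054431) ≈ 0.025272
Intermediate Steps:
Function('O')(w) = Mul(Rational(197, 3), Pow(w, -1)) (Function('O')(w) = Mul(Rational(-1, 3), Mul(-197, Pow(w, -1))) = Mul(Rational(197, 3), Pow(w, -1)))
Mul(Add(1129, Function('O')(-63)), Pow(Add(23752, 20880), -1)) = Mul(Add(1129, Mul(Rational(197, 3), Pow(-63, -1))), Pow(Add(23752, 20880), -1)) = Mul(Add(1129, Mul(Rational(197, 3), Rational(-1, 63))), Pow(44632, -1)) = Mul(Add(1129, Rational(-197, 189)), Rational(1, 44632)) = Mul(Rational(213184, 189), Rational(1, 44632)) = Rational(26648, 1054431)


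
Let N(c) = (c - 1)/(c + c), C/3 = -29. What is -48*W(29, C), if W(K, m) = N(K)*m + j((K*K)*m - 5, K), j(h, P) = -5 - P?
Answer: 3648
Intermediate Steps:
C = -87 (C = 3*(-29) = -87)
N(c) = (-1 + c)/(2*c) (N(c) = (-1 + c)/((2*c)) = (-1 + c)*(1/(2*c)) = (-1 + c)/(2*c))
W(K, m) = -5 - K + m*(-1 + K)/(2*K) (W(K, m) = ((-1 + K)/(2*K))*m + (-5 - K) = m*(-1 + K)/(2*K) + (-5 - K) = -5 - K + m*(-1 + K)/(2*K))
-48*W(29, C) = -48*(-5 + (½)*(-87) - 1*29 - ½*(-87)/29) = -48*(-5 - 87/2 - 29 - ½*(-87)*1/29) = -48*(-5 - 87/2 - 29 + 3/2) = -48*(-76) = 3648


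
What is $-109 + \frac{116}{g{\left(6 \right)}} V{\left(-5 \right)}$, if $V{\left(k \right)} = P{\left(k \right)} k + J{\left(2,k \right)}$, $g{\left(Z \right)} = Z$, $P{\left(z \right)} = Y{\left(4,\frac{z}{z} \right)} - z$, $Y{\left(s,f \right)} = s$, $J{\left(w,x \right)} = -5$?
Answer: $- \frac{3227}{3} \approx -1075.7$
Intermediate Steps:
$P{\left(z \right)} = 4 - z$
$V{\left(k \right)} = -5 + k \left(4 - k\right)$ ($V{\left(k \right)} = \left(4 - k\right) k - 5 = k \left(4 - k\right) - 5 = -5 + k \left(4 - k\right)$)
$-109 + \frac{116}{g{\left(6 \right)}} V{\left(-5 \right)} = -109 + \frac{116}{6} \left(-5 - - 5 \left(-4 - 5\right)\right) = -109 + 116 \cdot \frac{1}{6} \left(-5 - \left(-5\right) \left(-9\right)\right) = -109 + \frac{58 \left(-5 - 45\right)}{3} = -109 + \frac{58}{3} \left(-50\right) = -109 - \frac{2900}{3} = - \frac{3227}{3}$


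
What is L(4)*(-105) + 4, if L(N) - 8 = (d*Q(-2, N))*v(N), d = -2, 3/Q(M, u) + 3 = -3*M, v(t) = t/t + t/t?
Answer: -416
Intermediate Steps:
v(t) = 2 (v(t) = 1 + 1 = 2)
Q(M, u) = 3/(-3 - 3*M)
L(N) = 4 (L(N) = 8 - (-2)/(1 - 2)*2 = 8 - (-2)/(-1)*2 = 8 - (-2)*(-1)*2 = 8 - 2*1*2 = 8 - 2*2 = 8 - 4 = 4)
L(4)*(-105) + 4 = 4*(-105) + 4 = -420 + 4 = -416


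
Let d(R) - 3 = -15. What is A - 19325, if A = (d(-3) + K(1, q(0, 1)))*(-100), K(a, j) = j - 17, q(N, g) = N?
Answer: -16425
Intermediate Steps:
K(a, j) = -17 + j
d(R) = -12 (d(R) = 3 - 15 = -12)
A = 2900 (A = (-12 + (-17 + 0))*(-100) = (-12 - 17)*(-100) = -29*(-100) = 2900)
A - 19325 = 2900 - 19325 = -16425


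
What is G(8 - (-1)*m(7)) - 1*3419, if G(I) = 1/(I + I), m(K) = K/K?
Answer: -61541/18 ≈ -3418.9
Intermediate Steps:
m(K) = 1
G(I) = 1/(2*I)
G(8 - (-1)*m(7)) - 1*3419 = 1/(2*(8 - (-1))) - 1*3419 = 1/(2*(8 - 1*(-1))) - 3419 = 1/(2*(8 + 1)) - 3419 = (½)/9 - 3419 = (½)*(⅑) - 3419 = 1/18 - 3419 = -61541/18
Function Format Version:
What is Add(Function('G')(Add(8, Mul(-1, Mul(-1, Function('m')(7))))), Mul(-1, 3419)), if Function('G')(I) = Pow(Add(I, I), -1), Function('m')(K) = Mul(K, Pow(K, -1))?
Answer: Rational(-61541, 18) ≈ -3418.9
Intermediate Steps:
Function('m')(K) = 1
Function('G')(I) = Mul(Rational(1, 2), Pow(I, -1)) (Function('G')(I) = Pow(Mul(2, I), -1) = Mul(Rational(1, 2), Pow(I, -1)))
Add(Function('G')(Add(8, Mul(-1, Mul(-1, Function('m')(7))))), Mul(-1, 3419)) = Add(Mul(Rational(1, 2), Pow(Add(8, Mul(-1, Mul(-1, 1))), -1)), Mul(-1, 3419)) = Add(Mul(Rational(1, 2), Pow(Add(8, Mul(-1, -1)), -1)), -3419) = Add(Mul(Rational(1, 2), Pow(Add(8, 1), -1)), -3419) = Add(Mul(Rational(1, 2), Pow(9, -1)), -3419) = Add(Mul(Rational(1, 2), Rational(1, 9)), -3419) = Add(Rational(1, 18), -3419) = Rational(-61541, 18)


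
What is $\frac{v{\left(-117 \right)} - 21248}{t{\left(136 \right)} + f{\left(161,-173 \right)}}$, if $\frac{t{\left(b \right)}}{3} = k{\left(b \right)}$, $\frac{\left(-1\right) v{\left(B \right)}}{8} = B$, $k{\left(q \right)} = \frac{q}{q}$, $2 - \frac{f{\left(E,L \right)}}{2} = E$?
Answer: $\frac{20312}{315} \approx 64.483$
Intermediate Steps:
$f{\left(E,L \right)} = 4 - 2 E$
$k{\left(q \right)} = 1$
$v{\left(B \right)} = - 8 B$
$t{\left(b \right)} = 3$ ($t{\left(b \right)} = 3 \cdot 1 = 3$)
$\frac{v{\left(-117 \right)} - 21248}{t{\left(136 \right)} + f{\left(161,-173 \right)}} = \frac{\left(-8\right) \left(-117\right) - 21248}{3 + \left(4 - 322\right)} = \frac{936 - 21248}{3 + \left(4 - 322\right)} = - \frac{20312}{3 - 318} = - \frac{20312}{-315} = \left(-20312\right) \left(- \frac{1}{315}\right) = \frac{20312}{315}$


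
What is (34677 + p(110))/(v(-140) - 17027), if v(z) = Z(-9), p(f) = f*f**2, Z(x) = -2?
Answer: -1365677/17029 ≈ -80.197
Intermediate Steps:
p(f) = f**3
v(z) = -2
(34677 + p(110))/(v(-140) - 17027) = (34677 + 110**3)/(-2 - 17027) = (34677 + 1331000)/(-17029) = 1365677*(-1/17029) = -1365677/17029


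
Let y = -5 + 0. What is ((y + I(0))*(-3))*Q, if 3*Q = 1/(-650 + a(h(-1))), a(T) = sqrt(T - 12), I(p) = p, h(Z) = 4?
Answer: -1625/211254 - 5*I*sqrt(2)/211254 ≈ -0.0076922 - 3.3472e-5*I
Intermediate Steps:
y = -5
a(T) = sqrt(-12 + T)
Q = 1/(3*(-650 + 2*I*sqrt(2))) (Q = 1/(3*(-650 + sqrt(-12 + 4))) = 1/(3*(-650 + sqrt(-8))) = 1/(3*(-650 + 2*I*sqrt(2))) ≈ -0.00051281 - 2.2315e-6*I)
((y + I(0))*(-3))*Q = ((-5 + 0)*(-3))*(-325/633762 - I*sqrt(2)/633762) = (-5*(-3))*(-325/633762 - I*sqrt(2)/633762) = 15*(-325/633762 - I*sqrt(2)/633762) = -1625/211254 - 5*I*sqrt(2)/211254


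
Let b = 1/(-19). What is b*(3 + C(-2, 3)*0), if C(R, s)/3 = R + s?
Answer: -3/19 ≈ -0.15789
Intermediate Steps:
b = -1/19 ≈ -0.052632
C(R, s) = 3*R + 3*s (C(R, s) = 3*(R + s) = 3*R + 3*s)
b*(3 + C(-2, 3)*0) = -(3 + (3*(-2) + 3*3)*0)/19 = -(3 + (-6 + 9)*0)/19 = -(3 + 3*0)/19 = -(3 + 0)/19 = -1/19*3 = -3/19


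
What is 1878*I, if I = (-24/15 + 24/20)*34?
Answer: -127704/5 ≈ -25541.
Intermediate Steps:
I = -68/5 (I = (-24*1/15 + 24*(1/20))*34 = (-8/5 + 6/5)*34 = -2/5*34 = -68/5 ≈ -13.600)
1878*I = 1878*(-68/5) = -127704/5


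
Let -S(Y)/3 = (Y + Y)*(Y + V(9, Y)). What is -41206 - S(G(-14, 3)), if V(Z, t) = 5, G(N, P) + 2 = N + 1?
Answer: -40306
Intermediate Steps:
G(N, P) = -1 + N (G(N, P) = -2 + (N + 1) = -2 + (1 + N) = -1 + N)
S(Y) = -6*Y*(5 + Y) (S(Y) = -3*(Y + Y)*(Y + 5) = -3*2*Y*(5 + Y) = -6*Y*(5 + Y))
-41206 - S(G(-14, 3)) = -41206 - (-6)*(-1 - 14)*(5 + (-1 - 14)) = -41206 - (-6)*(-15)*(5 - 15) = -41206 - (-6)*(-15)*(-10) = -41206 - 1*(-900) = -41206 + 900 = -40306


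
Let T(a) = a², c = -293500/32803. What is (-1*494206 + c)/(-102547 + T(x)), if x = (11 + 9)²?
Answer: -16211732918/1884630759 ≈ -8.6021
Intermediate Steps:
x = 400 (x = 20² = 400)
c = -293500/32803 (c = -293500*1/32803 = -293500/32803 ≈ -8.9474)
(-1*494206 + c)/(-102547 + T(x)) = (-1*494206 - 293500/32803)/(-102547 + 400²) = (-494206 - 293500/32803)/(-102547 + 160000) = -16211732918/32803/57453 = -16211732918/32803*1/57453 = -16211732918/1884630759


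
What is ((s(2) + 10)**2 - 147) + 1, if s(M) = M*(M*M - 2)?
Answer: 50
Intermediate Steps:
s(M) = M*(-2 + M**2) (s(M) = M*(M**2 - 2) = M*(-2 + M**2))
((s(2) + 10)**2 - 147) + 1 = ((2*(-2 + 2**2) + 10)**2 - 147) + 1 = ((2*(-2 + 4) + 10)**2 - 147) + 1 = ((2*2 + 10)**2 - 147) + 1 = ((4 + 10)**2 - 147) + 1 = (14**2 - 147) + 1 = (196 - 147) + 1 = 49 + 1 = 50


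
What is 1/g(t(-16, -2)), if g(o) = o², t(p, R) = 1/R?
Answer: 4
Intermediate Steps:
1/g(t(-16, -2)) = 1/((1/(-2))²) = 1/((-½)²) = 1/(¼) = 4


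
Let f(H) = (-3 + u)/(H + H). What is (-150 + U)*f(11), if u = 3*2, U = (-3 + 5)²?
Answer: -219/11 ≈ -19.909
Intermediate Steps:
U = 4 (U = 2² = 4)
u = 6
f(H) = 3/(2*H) (f(H) = (-3 + 6)/(H + H) = 3/((2*H)) = 3*(1/(2*H)) = 3/(2*H))
(-150 + U)*f(11) = (-150 + 4)*((3/2)/11) = -219/11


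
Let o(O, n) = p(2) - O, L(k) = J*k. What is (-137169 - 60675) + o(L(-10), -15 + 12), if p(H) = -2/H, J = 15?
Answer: -197695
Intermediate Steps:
L(k) = 15*k
o(O, n) = -1 - O (o(O, n) = -2/2 - O = -2*½ - O = -1 - O)
(-137169 - 60675) + o(L(-10), -15 + 12) = (-137169 - 60675) + (-1 - 15*(-10)) = -197844 + (-1 - 1*(-150)) = -197844 + (-1 + 150) = -197844 + 149 = -197695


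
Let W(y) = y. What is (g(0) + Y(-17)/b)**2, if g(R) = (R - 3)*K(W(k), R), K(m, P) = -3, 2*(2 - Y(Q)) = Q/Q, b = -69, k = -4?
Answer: 170569/2116 ≈ 80.609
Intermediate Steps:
Y(Q) = 3/2 (Y(Q) = 2 - Q/(2*Q) = 2 - 1/2*1 = 2 - 1/2 = 3/2)
g(R) = 9 - 3*R (g(R) = (R - 3)*(-3) = (-3 + R)*(-3) = 9 - 3*R)
(g(0) + Y(-17)/b)**2 = ((9 - 3*0) + (3/2)/(-69))**2 = ((9 + 0) + (3/2)*(-1/69))**2 = (9 - 1/46)**2 = (413/46)**2 = 170569/2116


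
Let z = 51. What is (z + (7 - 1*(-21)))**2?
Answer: 6241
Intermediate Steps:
(z + (7 - 1*(-21)))**2 = (51 + (7 - 1*(-21)))**2 = (51 + (7 + 21))**2 = (51 + 28)**2 = 79**2 = 6241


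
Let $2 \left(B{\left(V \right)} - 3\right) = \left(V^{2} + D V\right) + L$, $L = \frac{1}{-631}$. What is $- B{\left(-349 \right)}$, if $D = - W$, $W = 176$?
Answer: $- \frac{57809380}{631} \approx -91616.0$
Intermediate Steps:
$D = -176$ ($D = \left(-1\right) 176 = -176$)
$L = - \frac{1}{631} \approx -0.0015848$
$B{\left(V \right)} = \frac{3785}{1262} + \frac{V^{2}}{2} - 88 V$ ($B{\left(V \right)} = 3 + \frac{\left(V^{2} - 176 V\right) - \frac{1}{631}}{2} = 3 + \frac{- \frac{1}{631} + V^{2} - 176 V}{2} = 3 - \left(\frac{1}{1262} + 88 V - \frac{V^{2}}{2}\right) = \frac{3785}{1262} + \frac{V^{2}}{2} - 88 V$)
$- B{\left(-349 \right)} = - (\frac{3785}{1262} + \frac{\left(-349\right)^{2}}{2} - -30712) = - (\frac{3785}{1262} + \frac{1}{2} \cdot 121801 + 30712) = - (\frac{3785}{1262} + \frac{121801}{2} + 30712) = \left(-1\right) \frac{57809380}{631} = - \frac{57809380}{631}$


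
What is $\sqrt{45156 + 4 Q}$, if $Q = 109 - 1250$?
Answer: $4 \sqrt{2537} \approx 201.47$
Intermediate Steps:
$Q = -1141$ ($Q = 109 - 1250 = -1141$)
$\sqrt{45156 + 4 Q} = \sqrt{45156 + 4 \left(-1141\right)} = \sqrt{45156 - 4564} = \sqrt{40592} = 4 \sqrt{2537}$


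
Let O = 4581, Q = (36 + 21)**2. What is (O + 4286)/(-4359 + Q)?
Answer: -8867/1110 ≈ -7.9883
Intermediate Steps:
Q = 3249 (Q = 57**2 = 3249)
(O + 4286)/(-4359 + Q) = (4581 + 4286)/(-4359 + 3249) = 8867/(-1110) = 8867*(-1/1110) = -8867/1110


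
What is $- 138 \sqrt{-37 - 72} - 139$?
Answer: $-139 - 138 i \sqrt{109} \approx -139.0 - 1440.8 i$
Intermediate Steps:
$- 138 \sqrt{-37 - 72} - 139 = - 138 \sqrt{-109} - 139 = - 138 i \sqrt{109} - 139 = -139 - 138 i \sqrt{109}$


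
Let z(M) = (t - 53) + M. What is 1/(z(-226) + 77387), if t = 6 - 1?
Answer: 1/77113 ≈ 1.2968e-5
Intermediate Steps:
t = 5
z(M) = -48 + M (z(M) = (5 - 53) + M = -48 + M)
1/(z(-226) + 77387) = 1/((-48 - 226) + 77387) = 1/(-274 + 77387) = 1/77113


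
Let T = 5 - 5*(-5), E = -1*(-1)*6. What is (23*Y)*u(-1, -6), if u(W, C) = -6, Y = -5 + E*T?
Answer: -24150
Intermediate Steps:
E = 6 (E = 1*6 = 6)
T = 30 (T = 5 + 25 = 30)
Y = 175 (Y = -5 + 6*30 = -5 + 180 = 175)
(23*Y)*u(-1, -6) = (23*175)*(-6) = 4025*(-6) = -24150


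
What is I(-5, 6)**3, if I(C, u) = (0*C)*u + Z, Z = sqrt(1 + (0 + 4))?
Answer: 5*sqrt(5) ≈ 11.180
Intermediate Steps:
Z = sqrt(5) (Z = sqrt(1 + 4) = sqrt(5) ≈ 2.2361)
I(C, u) = sqrt(5) (I(C, u) = (0*C)*u + sqrt(5) = 0*u + sqrt(5) = 0 + sqrt(5) = sqrt(5))
I(-5, 6)**3 = (sqrt(5))**3 = 5*sqrt(5)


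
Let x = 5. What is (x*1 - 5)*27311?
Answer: 0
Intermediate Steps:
(x*1 - 5)*27311 = (5*1 - 5)*27311 = (5 - 5)*27311 = 0*27311 = 0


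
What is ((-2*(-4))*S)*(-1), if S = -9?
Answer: 72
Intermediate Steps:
((-2*(-4))*S)*(-1) = (-2*(-4)*(-9))*(-1) = (8*(-9))*(-1) = -72*(-1) = 72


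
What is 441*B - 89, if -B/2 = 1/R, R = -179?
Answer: -15049/179 ≈ -84.073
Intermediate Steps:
B = 2/179 (B = -2/(-179) = -2*(-1/179) = 2/179 ≈ 0.011173)
441*B - 89 = 441*(2/179) - 89 = 882/179 - 89 = -15049/179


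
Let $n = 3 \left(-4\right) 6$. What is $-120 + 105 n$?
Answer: $-7680$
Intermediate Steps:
$n = -72$ ($n = \left(-12\right) 6 = -72$)
$-120 + 105 n = -120 + 105 \left(-72\right) = -120 - 7560 = -7680$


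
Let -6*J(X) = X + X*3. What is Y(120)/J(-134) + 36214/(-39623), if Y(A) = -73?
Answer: -18382789/10618964 ≈ -1.7311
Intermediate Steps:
J(X) = -2*X/3 (J(X) = -(X + X*3)/6 = -(X + 3*X)/6 = -2*X/3)
Y(120)/J(-134) + 36214/(-39623) = -73/((-⅔*(-134))) + 36214/(-39623) = -73/268/3 + 36214*(-1/39623) = -73*3/268 - 36214/39623 = -219/268 - 36214/39623 = -18382789/10618964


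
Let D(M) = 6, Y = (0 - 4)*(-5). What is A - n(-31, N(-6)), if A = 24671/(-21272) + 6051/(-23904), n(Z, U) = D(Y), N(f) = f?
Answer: -157056991/21186912 ≈ -7.4129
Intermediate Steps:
Y = 20 (Y = -4*(-5) = 20)
n(Z, U) = 6
A = -29935519/21186912 (A = 24671*(-1/21272) + 6051*(-1/23904) = -24671/21272 - 2017/7968 = -29935519/21186912 ≈ -1.4129)
A - n(-31, N(-6)) = -29935519/21186912 - 1*6 = -29935519/21186912 - 6 = -157056991/21186912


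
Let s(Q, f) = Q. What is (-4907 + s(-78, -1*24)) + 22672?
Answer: 17687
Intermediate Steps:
(-4907 + s(-78, -1*24)) + 22672 = (-4907 - 78) + 22672 = -4985 + 22672 = 17687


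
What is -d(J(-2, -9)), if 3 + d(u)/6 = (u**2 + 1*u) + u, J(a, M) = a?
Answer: 18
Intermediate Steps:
d(u) = -18 + 6*u**2 + 12*u (d(u) = -18 + 6*((u**2 + 1*u) + u) = -18 + 6*((u**2 + u) + u) = -18 + 6*((u + u**2) + u) = -18 + 6*(u**2 + 2*u) = -18 + (6*u**2 + 12*u) = -18 + 6*u**2 + 12*u)
-d(J(-2, -9)) = -(-18 + 6*(-2)**2 + 12*(-2)) = -(-18 + 6*4 - 24) = -(-18 + 24 - 24) = -1*(-18) = 18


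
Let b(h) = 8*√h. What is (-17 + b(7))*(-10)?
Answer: 170 - 80*√7 ≈ -41.660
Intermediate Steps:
(-17 + b(7))*(-10) = (-17 + 8*√7)*(-10) = 170 - 80*√7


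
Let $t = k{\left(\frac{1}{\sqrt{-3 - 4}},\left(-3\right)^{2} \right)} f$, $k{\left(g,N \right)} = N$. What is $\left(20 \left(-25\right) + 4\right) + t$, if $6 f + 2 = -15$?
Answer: $- \frac{1043}{2} \approx -521.5$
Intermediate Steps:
$f = - \frac{17}{6}$ ($f = - \frac{1}{3} + \frac{1}{6} \left(-15\right) = - \frac{1}{3} - \frac{5}{2} = - \frac{17}{6} \approx -2.8333$)
$t = - \frac{51}{2}$ ($t = \left(-3\right)^{2} \left(- \frac{17}{6}\right) = 9 \left(- \frac{17}{6}\right) = - \frac{51}{2} \approx -25.5$)
$\left(20 \left(-25\right) + 4\right) + t = \left(20 \left(-25\right) + 4\right) - \frac{51}{2} = \left(-500 + 4\right) - \frac{51}{2} = -496 - \frac{51}{2} = - \frac{1043}{2}$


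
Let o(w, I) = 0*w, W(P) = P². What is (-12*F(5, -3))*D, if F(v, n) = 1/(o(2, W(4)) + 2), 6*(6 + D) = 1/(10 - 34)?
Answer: 865/24 ≈ 36.042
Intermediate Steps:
o(w, I) = 0
D = -865/144 (D = -6 + 1/(6*(10 - 34)) = -6 + (⅙)/(-24) = -6 + (⅙)*(-1/24) = -6 - 1/144 = -865/144 ≈ -6.0069)
F(v, n) = ½ (F(v, n) = 1/(0 + 2) = 1/2 = ½)
(-12*F(5, -3))*D = -12*½*(-865/144) = -6*(-865/144) = 865/24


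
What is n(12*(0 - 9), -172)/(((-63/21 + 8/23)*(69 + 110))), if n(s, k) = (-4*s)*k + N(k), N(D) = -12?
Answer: 1709268/10919 ≈ 156.54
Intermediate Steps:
n(s, k) = -12 - 4*k*s (n(s, k) = (-4*s)*k - 12 = -4*k*s - 12 = -12 - 4*k*s)
n(12*(0 - 9), -172)/(((-63/21 + 8/23)*(69 + 110))) = (-12 - 4*(-172)*12*(0 - 9))/(((-63/21 + 8/23)*(69 + 110))) = (-12 - 4*(-172)*12*(-9))/(((-63*1/21 + 8*(1/23))*179)) = (-12 - 4*(-172)*(-108))/(((-3 + 8/23)*179)) = (-12 - 74304)/((-61/23*179)) = -74316/(-10919/23) = -74316*(-23/10919) = 1709268/10919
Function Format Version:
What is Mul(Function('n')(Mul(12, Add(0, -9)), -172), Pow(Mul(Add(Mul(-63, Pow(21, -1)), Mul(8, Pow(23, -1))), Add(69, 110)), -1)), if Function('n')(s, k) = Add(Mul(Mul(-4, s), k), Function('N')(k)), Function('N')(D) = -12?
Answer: Rational(1709268, 10919) ≈ 156.54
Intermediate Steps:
Function('n')(s, k) = Add(-12, Mul(-4, k, s)) (Function('n')(s, k) = Add(Mul(Mul(-4, s), k), -12) = Add(Mul(-4, k, s), -12) = Add(-12, Mul(-4, k, s)))
Mul(Function('n')(Mul(12, Add(0, -9)), -172), Pow(Mul(Add(Mul(-63, Pow(21, -1)), Mul(8, Pow(23, -1))), Add(69, 110)), -1)) = Mul(Add(-12, Mul(-4, -172, Mul(12, Add(0, -9)))), Pow(Mul(Add(Mul(-63, Pow(21, -1)), Mul(8, Pow(23, -1))), Add(69, 110)), -1)) = Mul(Add(-12, Mul(-4, -172, Mul(12, -9))), Pow(Mul(Add(Mul(-63, Rational(1, 21)), Mul(8, Rational(1, 23))), 179), -1)) = Mul(Add(-12, Mul(-4, -172, -108)), Pow(Mul(Add(-3, Rational(8, 23)), 179), -1)) = Mul(Add(-12, -74304), Pow(Mul(Rational(-61, 23), 179), -1)) = Mul(-74316, Pow(Rational(-10919, 23), -1)) = Mul(-74316, Rational(-23, 10919)) = Rational(1709268, 10919)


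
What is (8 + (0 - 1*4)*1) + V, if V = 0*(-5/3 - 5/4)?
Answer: 4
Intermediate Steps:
V = 0 (V = 0*(-5*1/3 - 5*1/4) = 0*(-5/3 - 5/4) = 0*(-35/12) = 0)
(8 + (0 - 1*4)*1) + V = (8 + (0 - 1*4)*1) + 0 = (8 + (0 - 4)*1) + 0 = (8 - 4*1) + 0 = (8 - 4) + 0 = 4 + 0 = 4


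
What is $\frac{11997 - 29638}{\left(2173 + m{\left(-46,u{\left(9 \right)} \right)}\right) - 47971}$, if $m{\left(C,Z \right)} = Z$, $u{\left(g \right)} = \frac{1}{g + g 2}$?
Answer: $\frac{476307}{1236545} \approx 0.38519$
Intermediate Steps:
$u{\left(g \right)} = \frac{1}{3 g}$ ($u{\left(g \right)} = \frac{1}{g + 2 g} = \frac{1}{3 g}$)
$\frac{11997 - 29638}{\left(2173 + m{\left(-46,u{\left(9 \right)} \right)}\right) - 47971} = \frac{11997 - 29638}{\left(2173 + \frac{1}{3 \cdot 9}\right) - 47971} = - \frac{17641}{\left(2173 + \frac{1}{3} \cdot \frac{1}{9}\right) - 47971} = - \frac{17641}{\left(2173 + \frac{1}{27}\right) - 47971} = - \frac{17641}{\frac{58672}{27} - 47971} = - \frac{17641}{- \frac{1236545}{27}} = \left(-17641\right) \left(- \frac{27}{1236545}\right) = \frac{476307}{1236545}$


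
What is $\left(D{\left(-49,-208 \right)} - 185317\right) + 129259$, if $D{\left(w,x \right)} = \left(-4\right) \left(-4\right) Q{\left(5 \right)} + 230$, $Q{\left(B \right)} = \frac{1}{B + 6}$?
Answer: $- \frac{614092}{11} \approx -55827.0$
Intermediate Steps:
$Q{\left(B \right)} = \frac{1}{6 + B}$
$D{\left(w,x \right)} = \frac{2546}{11}$ ($D{\left(w,x \right)} = \frac{\left(-4\right) \left(-4\right)}{6 + 5} + 230 = \frac{16}{11} + 230 = \frac{2546}{11}$)
$\left(D{\left(-49,-208 \right)} - 185317\right) + 129259 = \left(\frac{2546}{11} - 185317\right) + 129259 = - \frac{2035941}{11} + 129259 = - \frac{614092}{11}$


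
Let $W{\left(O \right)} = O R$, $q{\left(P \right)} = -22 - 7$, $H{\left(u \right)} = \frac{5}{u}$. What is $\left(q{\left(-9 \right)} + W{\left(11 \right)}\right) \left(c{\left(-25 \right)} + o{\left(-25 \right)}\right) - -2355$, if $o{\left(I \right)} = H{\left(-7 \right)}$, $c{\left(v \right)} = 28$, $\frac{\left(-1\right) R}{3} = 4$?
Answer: $-2038$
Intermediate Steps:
$R = -12$ ($R = \left(-3\right) 4 = -12$)
$q{\left(P \right)} = -29$
$o{\left(I \right)} = - \frac{5}{7}$ ($o{\left(I \right)} = \frac{5}{-7} = 5 \left(- \frac{1}{7}\right) = - \frac{5}{7}$)
$W{\left(O \right)} = - 12 O$ ($W{\left(O \right)} = O \left(-12\right) = - 12 O$)
$\left(q{\left(-9 \right)} + W{\left(11 \right)}\right) \left(c{\left(-25 \right)} + o{\left(-25 \right)}\right) - -2355 = \left(-29 - 132\right) \left(28 - \frac{5}{7}\right) - -2355 = \left(-29 - 132\right) \frac{191}{7} + 2355 = \left(-161\right) \frac{191}{7} + 2355 = -4393 + 2355 = -2038$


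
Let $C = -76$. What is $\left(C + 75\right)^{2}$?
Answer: $1$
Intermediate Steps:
$\left(C + 75\right)^{2} = \left(-76 + 75\right)^{2} = \left(-1\right)^{2} = 1$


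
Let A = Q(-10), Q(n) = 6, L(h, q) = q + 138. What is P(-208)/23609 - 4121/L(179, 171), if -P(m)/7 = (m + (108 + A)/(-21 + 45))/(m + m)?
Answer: -161896793015/12139181184 ≈ -13.337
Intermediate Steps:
L(h, q) = 138 + q
A = 6
P(m) = -7*(19/4 + m)/(2*m) (P(m) = -7*(m + (108 + 6)/(-21 + 45))/(m + m) = -7*(m + 114/24)/(2*m) = -7*(m + 114*(1/24))*1/(2*m) = -7*(m + 19/4)*1/(2*m) = -7*(19/4 + m)*1/(2*m) = -7*(19/4 + m)/(2*m))
P(-208)/23609 - 4121/L(179, 171) = ((7/8)*(-19 - 4*(-208))/(-208))/23609 - 4121/(138 + 171) = ((7/8)*(-1/208)*(-19 + 832))*(1/23609) - 4121/309 = ((7/8)*(-1/208)*813)*(1/23609) - 4121*1/309 = -5691/1664*1/23609 - 4121/309 = -5691/39285376 - 4121/309 = -161896793015/12139181184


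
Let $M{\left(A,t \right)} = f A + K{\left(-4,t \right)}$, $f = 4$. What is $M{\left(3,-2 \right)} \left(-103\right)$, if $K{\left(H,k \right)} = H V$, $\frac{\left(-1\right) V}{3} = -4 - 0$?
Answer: $3708$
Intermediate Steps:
$V = 12$ ($V = - 3 \left(-4 - 0\right) = - 3 \left(-4 + 0\right) = \left(-3\right) \left(-4\right) = 12$)
$K{\left(H,k \right)} = 12 H$ ($K{\left(H,k \right)} = H 12 = 12 H$)
$M{\left(A,t \right)} = -48 + 4 A$ ($M{\left(A,t \right)} = 4 A + 12 \left(-4\right) = 4 A - 48 = -48 + 4 A$)
$M{\left(3,-2 \right)} \left(-103\right) = \left(-48 + 4 \cdot 3\right) \left(-103\right) = \left(-48 + 12\right) \left(-103\right) = \left(-36\right) \left(-103\right) = 3708$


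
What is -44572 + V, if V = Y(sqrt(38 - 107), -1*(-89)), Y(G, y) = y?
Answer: -44483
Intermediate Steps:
V = 89 (V = -1*(-89) = 89)
-44572 + V = -44572 + 89 = -44483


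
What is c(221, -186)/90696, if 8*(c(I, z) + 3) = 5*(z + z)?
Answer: -157/60464 ≈ -0.0025966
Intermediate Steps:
c(I, z) = -3 + 5*z/4 (c(I, z) = -3 + (5*(z + z))/8 = -3 + (5*(2*z))/8 = -3 + (10*z)/8 = -3 + 5*z/4)
c(221, -186)/90696 = (-3 + (5/4)*(-186))/90696 = (-3 - 465/2)*(1/90696) = -471/2*1/90696 = -157/60464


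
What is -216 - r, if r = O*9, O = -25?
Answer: 9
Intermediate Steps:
r = -225 (r = -25*9 = -225)
-216 - r = -216 - 1*(-225) = -216 + 225 = 9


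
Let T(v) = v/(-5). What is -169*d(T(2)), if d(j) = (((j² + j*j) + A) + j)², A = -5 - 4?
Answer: -8708401/625 ≈ -13933.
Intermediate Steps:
A = -9
T(v) = -v/5 (T(v) = v*(-⅕) = -v/5)
d(j) = (-9 + j + 2*j²)² (d(j) = (((j² + j*j) - 9) + j)² = (((j² + j²) - 9) + j)² = ((2*j² - 9) + j)² = ((-9 + 2*j²) + j)² = (-9 + j + 2*j²)²)
-169*d(T(2)) = -169*(-9 - ⅕*2 + 2*(-⅕*2)²)² = -169*(-9 - ⅖ + 2*(-⅖)²)² = -169*(-9 - ⅖ + 2*(4/25))² = -169*(-9 - ⅖ + 8/25)² = -169*(-227/25)² = -169*51529/625 = -8708401/625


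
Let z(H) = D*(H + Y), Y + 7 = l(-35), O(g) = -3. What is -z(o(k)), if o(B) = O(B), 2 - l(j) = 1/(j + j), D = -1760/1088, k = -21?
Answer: -6149/476 ≈ -12.918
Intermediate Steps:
D = -55/34 (D = -1760*1/1088 = -55/34 ≈ -1.6176)
l(j) = 2 - 1/(2*j) (l(j) = 2 - 1/(j + j) = 2 - 1/(2*j))
Y = -349/70 (Y = -7 + (2 - ½/(-35)) = -7 + (2 - ½*(-1/35)) = -7 + (2 + 1/70) = -7 + 141/70 = -349/70 ≈ -4.9857)
o(B) = -3
z(H) = 3839/476 - 55*H/34 (z(H) = -55*(H - 349/70)/34 = -55*(-349/70 + H)/34 = 3839/476 - 55*H/34)
-z(o(k)) = -(3839/476 - 55/34*(-3)) = -(3839/476 + 165/34) = -1*6149/476 = -6149/476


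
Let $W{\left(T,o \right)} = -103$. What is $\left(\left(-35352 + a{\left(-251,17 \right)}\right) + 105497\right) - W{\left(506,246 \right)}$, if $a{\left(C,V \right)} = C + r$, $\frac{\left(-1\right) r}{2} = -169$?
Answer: $70335$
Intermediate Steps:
$r = 338$ ($r = \left(-2\right) \left(-169\right) = 338$)
$a{\left(C,V \right)} = 338 + C$ ($a{\left(C,V \right)} = C + 338 = 338 + C$)
$\left(\left(-35352 + a{\left(-251,17 \right)}\right) + 105497\right) - W{\left(506,246 \right)} = \left(\left(-35352 + \left(338 - 251\right)\right) + 105497\right) - -103 = \left(\left(-35352 + 87\right) + 105497\right) + 103 = \left(-35265 + 105497\right) + 103 = 70232 + 103 = 70335$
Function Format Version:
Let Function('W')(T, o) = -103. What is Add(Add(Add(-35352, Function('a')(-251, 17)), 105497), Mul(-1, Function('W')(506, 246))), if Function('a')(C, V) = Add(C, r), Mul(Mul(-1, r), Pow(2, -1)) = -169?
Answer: 70335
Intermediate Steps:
r = 338 (r = Mul(-2, -169) = 338)
Function('a')(C, V) = Add(338, C) (Function('a')(C, V) = Add(C, 338) = Add(338, C))
Add(Add(Add(-35352, Function('a')(-251, 17)), 105497), Mul(-1, Function('W')(506, 246))) = Add(Add(Add(-35352, Add(338, -251)), 105497), Mul(-1, -103)) = Add(Add(Add(-35352, 87), 105497), 103) = Add(Add(-35265, 105497), 103) = Add(70232, 103) = 70335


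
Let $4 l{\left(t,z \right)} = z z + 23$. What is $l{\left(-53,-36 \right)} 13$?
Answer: $\frac{17147}{4} \approx 4286.8$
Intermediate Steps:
$l{\left(t,z \right)} = \frac{23}{4} + \frac{z^{2}}{4}$ ($l{\left(t,z \right)} = \frac{z z + 23}{4} = \frac{z^{2} + 23}{4} = \frac{23 + z^{2}}{4} = \frac{23}{4} + \frac{z^{2}}{4}$)
$l{\left(-53,-36 \right)} 13 = \left(\frac{23}{4} + \frac{\left(-36\right)^{2}}{4}\right) 13 = \left(\frac{23}{4} + \frac{1}{4} \cdot 1296\right) 13 = \left(\frac{23}{4} + 324\right) 13 = \frac{1319}{4} \cdot 13 = \frac{17147}{4}$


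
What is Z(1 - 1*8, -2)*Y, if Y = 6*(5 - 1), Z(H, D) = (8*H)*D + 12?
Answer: 2976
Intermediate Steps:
Z(H, D) = 12 + 8*D*H (Z(H, D) = 8*D*H + 12 = 12 + 8*D*H)
Y = 24 (Y = 6*4 = 24)
Z(1 - 1*8, -2)*Y = (12 + 8*(-2)*(1 - 1*8))*24 = (12 + 8*(-2)*(1 - 8))*24 = (12 + 8*(-2)*(-7))*24 = (12 + 112)*24 = 124*24 = 2976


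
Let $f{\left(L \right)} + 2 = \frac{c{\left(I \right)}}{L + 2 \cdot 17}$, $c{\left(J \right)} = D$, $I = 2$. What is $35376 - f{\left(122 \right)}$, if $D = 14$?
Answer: $\frac{2759477}{78} \approx 35378.0$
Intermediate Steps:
$c{\left(J \right)} = 14$
$f{\left(L \right)} = -2 + \frac{14}{34 + L}$ ($f{\left(L \right)} = -2 + \frac{14}{L + 2 \cdot 17} = -2 + \frac{14}{L + 34} = -2 + \frac{14}{34 + L}$)
$35376 - f{\left(122 \right)} = 35376 - \frac{2 \left(-27 - 122\right)}{34 + 122} = 35376 - \frac{2 \left(-27 - 122\right)}{156} = 35376 - 2 \cdot \frac{1}{156} \left(-149\right) = 35376 - - \frac{149}{78} = 35376 + \frac{149}{78} = \frac{2759477}{78}$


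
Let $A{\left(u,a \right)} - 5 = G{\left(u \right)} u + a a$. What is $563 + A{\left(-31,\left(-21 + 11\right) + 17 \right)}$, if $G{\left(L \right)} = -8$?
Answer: $865$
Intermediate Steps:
$A{\left(u,a \right)} = 5 + a^{2} - 8 u$ ($A{\left(u,a \right)} = 5 + \left(- 8 u + a a\right) = 5 + \left(- 8 u + a^{2}\right) = 5 + \left(a^{2} - 8 u\right) = 5 + a^{2} - 8 u$)
$563 + A{\left(-31,\left(-21 + 11\right) + 17 \right)} = 563 + \left(5 + \left(\left(-21 + 11\right) + 17\right)^{2} - -248\right) = 563 + \left(5 + \left(-10 + 17\right)^{2} + 248\right) = 563 + \left(5 + 7^{2} + 248\right) = 563 + \left(5 + 49 + 248\right) = 563 + 302 = 865$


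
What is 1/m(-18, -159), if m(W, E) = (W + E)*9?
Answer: -1/1593 ≈ -0.00062775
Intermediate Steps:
m(W, E) = 9*E + 9*W (m(W, E) = (E + W)*9 = 9*E + 9*W)
1/m(-18, -159) = 1/(9*(-159) + 9*(-18)) = 1/(-1431 - 162) = 1/(-1593) = -1/1593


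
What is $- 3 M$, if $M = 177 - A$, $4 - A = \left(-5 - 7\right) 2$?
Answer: $-447$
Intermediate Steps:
$A = 28$ ($A = 4 - \left(-5 - 7\right) 2 = 4 - \left(-12\right) 2 = 4 - -24 = 4 + 24 = 28$)
$M = 149$ ($M = 177 - 28 = 149$)
$- 3 M = \left(-3\right) 149 = -447$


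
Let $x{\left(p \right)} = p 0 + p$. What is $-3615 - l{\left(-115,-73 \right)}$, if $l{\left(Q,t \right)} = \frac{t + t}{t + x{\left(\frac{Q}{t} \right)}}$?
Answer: $- \frac{9429634}{2607} \approx -3617.0$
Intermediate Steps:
$x{\left(p \right)} = p$ ($x{\left(p \right)} = 0 + p = p$)
$l{\left(Q,t \right)} = \frac{2 t}{t + \frac{Q}{t}}$ ($l{\left(Q,t \right)} = \frac{t + t}{t + \frac{Q}{t}} = \frac{2 t}{t + \frac{Q}{t}}$)
$-3615 - l{\left(-115,-73 \right)} = -3615 - \frac{2 \left(-73\right)^{2}}{-115 + \left(-73\right)^{2}} = -3615 - 2 \cdot 5329 \frac{1}{-115 + 5329} = -3615 - 2 \cdot 5329 \cdot \frac{1}{5214} = -3615 - \frac{5329}{2607} = - \frac{9429634}{2607}$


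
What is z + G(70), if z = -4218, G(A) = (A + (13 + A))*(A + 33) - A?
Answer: 11471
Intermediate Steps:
G(A) = -A + (13 + 2*A)*(33 + A) (G(A) = (13 + 2*A)*(33 + A) - A = -A + (13 + 2*A)*(33 + A))
z + G(70) = -4218 + (429 + 2*70² + 78*70) = -4218 + (429 + 2*4900 + 5460) = -4218 + (429 + 9800 + 5460) = -4218 + 15689 = 11471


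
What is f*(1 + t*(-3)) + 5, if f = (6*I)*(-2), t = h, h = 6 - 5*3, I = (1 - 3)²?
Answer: -1339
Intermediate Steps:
I = 4 (I = (-2)² = 4)
h = -9 (h = 6 - 15 = -9)
t = -9
f = -48 (f = (6*4)*(-2) = 24*(-2) = -48)
f*(1 + t*(-3)) + 5 = -48*(1 - 9*(-3)) + 5 = -48*(1 + 27) + 5 = -48*28 + 5 = -1344 + 5 = -1339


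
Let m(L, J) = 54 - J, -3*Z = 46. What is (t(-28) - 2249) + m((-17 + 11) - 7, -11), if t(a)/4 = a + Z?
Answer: -7072/3 ≈ -2357.3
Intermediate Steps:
Z = -46/3 (Z = -1/3*46 = -46/3 ≈ -15.333)
t(a) = -184/3 + 4*a (t(a) = 4*(a - 46/3) = 4*(-46/3 + a) = -184/3 + 4*a)
(t(-28) - 2249) + m((-17 + 11) - 7, -11) = ((-184/3 + 4*(-28)) - 2249) + (54 - 1*(-11)) = ((-184/3 - 112) - 2249) + (54 + 11) = (-520/3 - 2249) + 65 = -7267/3 + 65 = -7072/3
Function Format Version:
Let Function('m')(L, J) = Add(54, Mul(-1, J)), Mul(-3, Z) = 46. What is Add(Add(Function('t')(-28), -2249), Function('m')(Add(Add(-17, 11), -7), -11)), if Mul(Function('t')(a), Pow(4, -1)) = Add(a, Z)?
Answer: Rational(-7072, 3) ≈ -2357.3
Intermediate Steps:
Z = Rational(-46, 3) (Z = Mul(Rational(-1, 3), 46) = Rational(-46, 3) ≈ -15.333)
Function('t')(a) = Add(Rational(-184, 3), Mul(4, a)) (Function('t')(a) = Mul(4, Add(a, Rational(-46, 3))) = Mul(4, Add(Rational(-46, 3), a)) = Add(Rational(-184, 3), Mul(4, a)))
Add(Add(Function('t')(-28), -2249), Function('m')(Add(Add(-17, 11), -7), -11)) = Add(Add(Add(Rational(-184, 3), Mul(4, -28)), -2249), Add(54, Mul(-1, -11))) = Add(Add(Add(Rational(-184, 3), -112), -2249), Add(54, 11)) = Add(Add(Rational(-520, 3), -2249), 65) = Add(Rational(-7267, 3), 65) = Rational(-7072, 3)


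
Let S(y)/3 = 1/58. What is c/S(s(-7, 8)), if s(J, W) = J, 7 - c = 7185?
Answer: -416324/3 ≈ -1.3877e+5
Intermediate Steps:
c = -7178 (c = 7 - 1*7185 = 7 - 7185 = -7178)
S(y) = 3/58
c/S(s(-7, 8)) = -7178/3/58 = -7178*58/3 = -416324/3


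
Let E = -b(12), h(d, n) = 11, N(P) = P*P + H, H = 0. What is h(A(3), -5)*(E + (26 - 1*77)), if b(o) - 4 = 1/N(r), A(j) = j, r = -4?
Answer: -9691/16 ≈ -605.69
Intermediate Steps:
N(P) = P² (N(P) = P*P + 0 = P² + 0 = P²)
b(o) = 65/16 (b(o) = 4 + 1/((-4)²) = 4 + 1/16 = 65/16)
E = -65/16 (E = -1*65/16 = -65/16 ≈ -4.0625)
h(A(3), -5)*(E + (26 - 1*77)) = 11*(-65/16 + (26 - 1*77)) = 11*(-65/16 + (26 - 77)) = 11*(-65/16 - 51) = 11*(-881/16) = -9691/16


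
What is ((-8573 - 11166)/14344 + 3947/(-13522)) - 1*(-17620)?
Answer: 1708622030817/96979784 ≈ 17618.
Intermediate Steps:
((-8573 - 11166)/14344 + 3947/(-13522)) - 1*(-17620) = (-19739*1/14344 + 3947*(-1/13522)) + 17620 = (-19739/14344 - 3947/13522) + 17620 = -161763263/96979784 + 17620 = 1708622030817/96979784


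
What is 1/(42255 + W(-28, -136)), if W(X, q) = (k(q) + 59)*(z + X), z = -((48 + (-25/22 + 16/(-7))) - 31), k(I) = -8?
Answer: 154/6180717 ≈ 2.4916e-5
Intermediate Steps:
z = -2091/154 (z = -((48 + (-25*1/22 + 16*(-⅐))) - 31) = -((48 + (-25/22 - 16/7)) - 31) = -((48 - 527/154) - 31) = -(6865/154 - 31) = -1*2091/154 = -2091/154 ≈ -13.578)
W(X, q) = -106641/154 + 51*X (W(X, q) = (-8 + 59)*(-2091/154 + X) = 51*(-2091/154 + X) = -106641/154 + 51*X)
1/(42255 + W(-28, -136)) = 1/(42255 + (-106641/154 + 51*(-28))) = 1/(42255 + (-106641/154 - 1428)) = 1/(42255 - 326553/154) = 1/(6180717/154) = 154/6180717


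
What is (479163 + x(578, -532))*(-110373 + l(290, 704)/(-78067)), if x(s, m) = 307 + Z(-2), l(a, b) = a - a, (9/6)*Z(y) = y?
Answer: -52920395146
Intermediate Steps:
Z(y) = 2*y/3
l(a, b) = 0
x(s, m) = 917/3 (x(s, m) = 307 + (⅔)*(-2) = 307 - 4/3 = 917/3)
(479163 + x(578, -532))*(-110373 + l(290, 704)/(-78067)) = (479163 + 917/3)*(-110373 + 0/(-78067)) = 1438406*(-110373 + 0*(-1/78067))/3 = 1438406*(-110373 + 0)/3 = (1438406/3)*(-110373) = -52920395146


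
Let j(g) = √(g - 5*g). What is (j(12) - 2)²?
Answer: -44 - 16*I*√3 ≈ -44.0 - 27.713*I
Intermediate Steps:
j(g) = 2*√(-g) (j(g) = √(-4*g) = 2*√(-g))
(j(12) - 2)² = (2*√(-1*12) - 2)² = (2*√(-12) - 2)² = (2*(2*I*√3) - 2)² = (4*I*√3 - 2)² = (-2 + 4*I*√3)²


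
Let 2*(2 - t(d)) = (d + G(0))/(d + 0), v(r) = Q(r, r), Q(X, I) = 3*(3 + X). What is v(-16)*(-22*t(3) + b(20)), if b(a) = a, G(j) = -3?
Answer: 936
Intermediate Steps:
Q(X, I) = 9 + 3*X
v(r) = 9 + 3*r
t(d) = 2 - (-3 + d)/(2*d) (t(d) = 2 - (d - 3)/(2*(d + 0)) = 2 - (-3 + d)/(2*d))
v(-16)*(-22*t(3) + b(20)) = (9 + 3*(-16))*(-33*(1 + 3)/3 + 20) = (9 - 48)*(-33*4/3 + 20) = -39*(-22*2 + 20) = -39*(-44 + 20) = -39*(-24) = 936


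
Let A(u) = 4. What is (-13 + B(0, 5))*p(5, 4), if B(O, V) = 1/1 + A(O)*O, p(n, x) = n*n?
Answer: -300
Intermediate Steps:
p(n, x) = n²
B(O, V) = 1 + 4*O (B(O, V) = 1/1 + 4*O = 1 + 4*O)
(-13 + B(0, 5))*p(5, 4) = (-13 + (1 + 4*0))*5² = (-13 + (1 + 0))*25 = (-13 + 1)*25 = -12*25 = -300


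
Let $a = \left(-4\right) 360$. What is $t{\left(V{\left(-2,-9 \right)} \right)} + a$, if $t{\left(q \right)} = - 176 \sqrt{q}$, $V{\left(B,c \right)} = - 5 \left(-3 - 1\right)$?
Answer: $-1440 - 352 \sqrt{5} \approx -2227.1$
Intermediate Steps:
$V{\left(B,c \right)} = 20$ ($V{\left(B,c \right)} = \left(-5\right) \left(-4\right) = 20$)
$a = -1440$
$t{\left(V{\left(-2,-9 \right)} \right)} + a = - 176 \sqrt{20} - 1440 = - 176 \cdot 2 \sqrt{5} - 1440 = - 352 \sqrt{5} - 1440 = -1440 - 352 \sqrt{5}$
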